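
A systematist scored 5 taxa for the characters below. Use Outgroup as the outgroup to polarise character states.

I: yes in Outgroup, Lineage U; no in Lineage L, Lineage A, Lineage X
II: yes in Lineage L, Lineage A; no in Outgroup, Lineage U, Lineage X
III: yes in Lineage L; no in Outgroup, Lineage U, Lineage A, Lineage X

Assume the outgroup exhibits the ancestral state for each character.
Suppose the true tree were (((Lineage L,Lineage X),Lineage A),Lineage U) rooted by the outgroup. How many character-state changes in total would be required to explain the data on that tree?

4

Map each character onto (((Lineage L,Lineage X),Lineage A),Lineage U) (rooted by Outgroup) and count the minimum state changes it requires (Fitch parsimony):
I: 1; II: 2; III: 1.
Total tree length = 4.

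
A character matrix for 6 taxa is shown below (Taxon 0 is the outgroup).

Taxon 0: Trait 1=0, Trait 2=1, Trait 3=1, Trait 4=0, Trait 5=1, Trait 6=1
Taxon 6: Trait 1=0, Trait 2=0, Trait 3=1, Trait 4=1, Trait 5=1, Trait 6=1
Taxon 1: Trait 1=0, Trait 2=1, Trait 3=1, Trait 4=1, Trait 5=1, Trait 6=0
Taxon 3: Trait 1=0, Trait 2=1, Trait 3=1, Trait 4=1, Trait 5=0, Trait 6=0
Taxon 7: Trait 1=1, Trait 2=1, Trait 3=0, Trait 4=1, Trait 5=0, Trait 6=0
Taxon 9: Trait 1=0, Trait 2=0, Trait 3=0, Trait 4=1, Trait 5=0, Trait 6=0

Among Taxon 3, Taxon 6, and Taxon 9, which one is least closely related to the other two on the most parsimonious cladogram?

Taxon 6

Character polarity is set by the outgroup: the derived state is whichever differs from the outgroup's state, so for Trait 2, Trait 3, Trait 5, Trait 6 the derived state is '0', and for the remaining characters it is '1'.
Trait 1 (derived state '1') is unique to Taxon 7 (autapomorphy; uninformative for grouping).
Trait 2 groups Taxon 6 and Taxon 9, which is incompatible with the clades supported by the remaining characters; treating it as convergent (homoplasy) costs fewer steps than any alternative tree.
Trait 3: derived state '0' in Taxon 7 and Taxon 9 only — synapomorphy for {Taxon 7, Taxon 9}.
Trait 4 (derived state '1') is shared by all ingroup taxa — unites the whole ingroup.
Trait 5 (derived state '0') is shared by Taxon 3, Taxon 7, and Taxon 9 — a synapomorphy uniting that clade.
Trait 6 (derived state '0') is shared by Taxon 1, Taxon 3, Taxon 7, and Taxon 9 — a synapomorphy uniting that clade.
Most parsimonious ingroup topology: (Taxon 6,(Taxon 1,(Taxon 3,(Taxon 7,Taxon 9)))).
Taxon 3 and Taxon 9 share a more recent common ancestor with each other than either does with Taxon 6, so Taxon 6 is the least closely related of the three.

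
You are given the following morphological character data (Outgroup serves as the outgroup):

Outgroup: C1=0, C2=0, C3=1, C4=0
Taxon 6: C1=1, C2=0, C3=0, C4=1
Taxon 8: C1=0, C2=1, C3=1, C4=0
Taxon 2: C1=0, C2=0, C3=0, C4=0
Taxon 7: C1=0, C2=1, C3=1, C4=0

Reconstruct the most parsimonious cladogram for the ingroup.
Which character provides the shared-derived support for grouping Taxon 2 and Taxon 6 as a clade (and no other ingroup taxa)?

C3

Character polarity is set by the outgroup: the derived state is whichever differs from the outgroup's state, so for C3 the derived state is '0', and for the remaining characters it is '1'.
C1 (derived state '1') is unique to Taxon 6 (autapomorphy; uninformative for grouping).
C2 (derived state '1') is shared by Taxon 7 and Taxon 8 — a synapomorphy uniting that clade.
C3: derived state '0' in Taxon 2 and Taxon 6 only — synapomorphy for {Taxon 2, Taxon 6}.
C4 (derived state '1') is unique to Taxon 6 (autapomorphy; uninformative for grouping).
Most parsimonious ingroup topology: ((Taxon 6,Taxon 2),(Taxon 8,Taxon 7)).
The clade {Taxon 2, Taxon 6} is supported by C3: its derived state '0' occurs in exactly those taxa and in no other taxon (including the outgroup).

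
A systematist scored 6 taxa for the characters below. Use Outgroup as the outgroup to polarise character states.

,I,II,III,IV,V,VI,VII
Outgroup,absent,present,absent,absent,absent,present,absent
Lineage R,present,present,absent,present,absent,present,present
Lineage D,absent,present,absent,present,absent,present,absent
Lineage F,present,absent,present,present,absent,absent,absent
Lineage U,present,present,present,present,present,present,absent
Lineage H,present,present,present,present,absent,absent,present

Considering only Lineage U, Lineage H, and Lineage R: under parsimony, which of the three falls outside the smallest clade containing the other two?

Lineage R

Character polarity is set by the outgroup: the derived state is whichever differs from the outgroup's state, so for II, VI the derived state is 'absent', and for the remaining characters it is 'present'.
Only Lineage F, Lineage H, Lineage R, and Lineage U show the derived state 'present' for I, supporting them as a clade.
II (derived state 'absent') is unique to Lineage F (autapomorphy; uninformative for grouping).
Only Lineage F, Lineage H, and Lineage U show the derived state 'present' for III, supporting them as a clade.
IV (derived state 'present') is shared by all ingroup taxa — unites the whole ingroup.
V (derived state 'present') is unique to Lineage U (autapomorphy; uninformative for grouping).
VI: derived state 'absent' in Lineage F and Lineage H only — synapomorphy for {Lineage F, Lineage H}.
VII (state 'present') occurs in Lineage H and Lineage R but conflicts with the nesting implied by the other characters — most parsimoniously interpreted as homoplasy.
Most parsimonious ingroup topology: ((Lineage R,((Lineage F,Lineage H),Lineage U)),Lineage D).
Lineage U and Lineage H share a more recent common ancestor with each other than either does with Lineage R, so Lineage R is the least closely related of the three.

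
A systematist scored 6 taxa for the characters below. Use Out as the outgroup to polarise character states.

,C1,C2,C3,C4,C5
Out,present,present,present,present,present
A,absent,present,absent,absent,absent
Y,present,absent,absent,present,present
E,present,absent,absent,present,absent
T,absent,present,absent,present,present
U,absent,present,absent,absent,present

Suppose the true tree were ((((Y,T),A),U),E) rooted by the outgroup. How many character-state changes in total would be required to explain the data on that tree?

Map each character onto ((((Y,T),A),U),E) (rooted by Out) and count the minimum state changes it requires (Fitch parsimony):
C1: 2; C2: 2; C3: 1; C4: 2; C5: 2.
Total tree length = 9.

9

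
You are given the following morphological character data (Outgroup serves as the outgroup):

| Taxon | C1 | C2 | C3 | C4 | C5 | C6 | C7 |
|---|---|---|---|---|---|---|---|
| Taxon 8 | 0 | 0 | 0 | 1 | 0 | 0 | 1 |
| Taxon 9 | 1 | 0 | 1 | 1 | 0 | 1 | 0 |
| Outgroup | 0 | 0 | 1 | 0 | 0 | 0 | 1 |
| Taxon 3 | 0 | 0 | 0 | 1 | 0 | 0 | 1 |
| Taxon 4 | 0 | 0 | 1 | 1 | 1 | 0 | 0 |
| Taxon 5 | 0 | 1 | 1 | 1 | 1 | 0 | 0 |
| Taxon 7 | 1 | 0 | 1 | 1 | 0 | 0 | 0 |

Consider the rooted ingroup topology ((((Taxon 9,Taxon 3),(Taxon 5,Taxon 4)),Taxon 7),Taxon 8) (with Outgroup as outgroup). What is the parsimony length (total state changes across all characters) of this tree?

10

Map each character onto ((((Taxon 9,Taxon 3),(Taxon 5,Taxon 4)),Taxon 7),Taxon 8) (rooted by Outgroup) and count the minimum state changes it requires (Fitch parsimony):
C1: 2; C2: 1; C3: 2; C4: 1; C5: 1; C6: 1; C7: 2.
Total tree length = 10.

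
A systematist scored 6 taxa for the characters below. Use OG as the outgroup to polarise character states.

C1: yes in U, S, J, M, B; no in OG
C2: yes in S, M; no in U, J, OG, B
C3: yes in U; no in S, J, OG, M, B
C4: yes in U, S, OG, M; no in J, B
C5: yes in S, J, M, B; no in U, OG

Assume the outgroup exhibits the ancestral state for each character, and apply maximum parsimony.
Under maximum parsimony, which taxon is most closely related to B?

Character polarity is set by the outgroup: the derived state is whichever differs from the outgroup's state, so for C4 the derived state is 'no', and for the remaining characters it is 'yes'.
All ingroup taxa share the derived state 'yes' for C1; it defines the ingroup but does not resolve relationships within it.
Only M and S show the derived state 'yes' for C2, supporting them as a clade.
C3: derived state 'yes' in U only — an autapomorphy, so it tells us nothing about relationships among taxa.
C4: derived state 'no' in B and J only — synapomorphy for {B, J}.
C5: derived state 'yes' in B, J, M, and S only — synapomorphy for {B, J, M, S}.
Most parsimonious ingroup topology: (U,((M,S),(B,J))).
B and J form a cherry on this tree, so they are sister taxa.

J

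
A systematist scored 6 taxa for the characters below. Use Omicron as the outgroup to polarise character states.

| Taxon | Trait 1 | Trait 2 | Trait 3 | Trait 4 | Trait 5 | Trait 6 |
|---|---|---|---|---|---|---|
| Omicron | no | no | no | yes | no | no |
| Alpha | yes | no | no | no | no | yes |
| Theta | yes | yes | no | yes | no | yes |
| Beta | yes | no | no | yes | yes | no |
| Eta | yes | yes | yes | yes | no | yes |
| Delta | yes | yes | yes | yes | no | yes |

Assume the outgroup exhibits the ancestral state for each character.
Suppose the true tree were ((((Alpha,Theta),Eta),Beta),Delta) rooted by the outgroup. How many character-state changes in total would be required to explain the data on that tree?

10

Map each character onto ((((Alpha,Theta),Eta),Beta),Delta) (rooted by Omicron) and count the minimum state changes it requires (Fitch parsimony):
Trait 1: 1; Trait 2: 3; Trait 3: 2; Trait 4: 1; Trait 5: 1; Trait 6: 2.
Total tree length = 10.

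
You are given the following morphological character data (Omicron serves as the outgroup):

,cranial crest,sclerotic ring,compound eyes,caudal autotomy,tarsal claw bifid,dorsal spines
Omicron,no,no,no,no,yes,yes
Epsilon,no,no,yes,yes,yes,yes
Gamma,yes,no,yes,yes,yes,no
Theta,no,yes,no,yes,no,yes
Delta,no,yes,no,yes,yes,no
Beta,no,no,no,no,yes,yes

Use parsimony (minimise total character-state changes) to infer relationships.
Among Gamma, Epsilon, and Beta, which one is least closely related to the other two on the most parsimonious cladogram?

Beta

Character polarity is set by the outgroup: the derived state is whichever differs from the outgroup's state, so for tarsal claw bifid, dorsal spines the derived state is 'no', and for the remaining characters it is 'yes'.
cranial crest: derived state 'yes' in Gamma only — an autapomorphy, so it tells us nothing about relationships among taxa.
sclerotic ring (derived state 'yes') is shared by Delta and Theta — a synapomorphy uniting that clade.
compound eyes: derived state 'yes' in Epsilon and Gamma only — synapomorphy for {Epsilon, Gamma}.
Only Delta, Epsilon, Gamma, and Theta show the derived state 'yes' for caudal autotomy, supporting them as a clade.
tarsal claw bifid: derived state 'no' in Theta only — an autapomorphy, so it tells us nothing about relationships among taxa.
dorsal spines (state 'no') occurs in Delta and Gamma but conflicts with the nesting implied by the other characters — most parsimoniously interpreted as homoplasy.
Most parsimonious ingroup topology: (((Epsilon,Gamma),(Theta,Delta)),Beta).
Gamma and Epsilon share a more recent common ancestor with each other than either does with Beta, so Beta is the least closely related of the three.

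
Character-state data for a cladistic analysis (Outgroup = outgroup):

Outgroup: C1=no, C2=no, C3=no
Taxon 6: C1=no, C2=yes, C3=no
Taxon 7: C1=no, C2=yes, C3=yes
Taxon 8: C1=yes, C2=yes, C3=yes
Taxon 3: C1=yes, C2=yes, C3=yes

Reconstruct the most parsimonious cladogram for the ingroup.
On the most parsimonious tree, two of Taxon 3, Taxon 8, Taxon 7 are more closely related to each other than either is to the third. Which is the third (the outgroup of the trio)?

Taxon 7

The outgroup has state 'no' for every character, so 'yes' is the derived state throughout.
Only Taxon 3 and Taxon 8 show the derived state 'yes' for C1, supporting them as a clade.
C2 (derived state 'yes') is shared by all ingroup taxa — unites the whole ingroup.
Only Taxon 3, Taxon 7, and Taxon 8 show the derived state 'yes' for C3, supporting them as a clade.
Most parsimonious ingroup topology: (((Taxon 8,Taxon 3),Taxon 7),Taxon 6).
Taxon 8 and Taxon 3 share a more recent common ancestor with each other than either does with Taxon 7, so Taxon 7 is the least closely related of the three.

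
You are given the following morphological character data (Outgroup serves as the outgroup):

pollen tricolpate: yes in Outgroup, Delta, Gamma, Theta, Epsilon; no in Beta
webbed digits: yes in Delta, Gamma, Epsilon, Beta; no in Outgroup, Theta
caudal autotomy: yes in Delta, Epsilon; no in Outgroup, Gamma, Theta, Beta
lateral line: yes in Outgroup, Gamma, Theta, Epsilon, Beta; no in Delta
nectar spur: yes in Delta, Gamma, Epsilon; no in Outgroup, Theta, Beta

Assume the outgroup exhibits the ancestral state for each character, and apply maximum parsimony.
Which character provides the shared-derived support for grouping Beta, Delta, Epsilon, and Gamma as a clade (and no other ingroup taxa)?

webbed digits

Character polarity is set by the outgroup: the derived state is whichever differs from the outgroup's state, so for pollen tricolpate, lateral line the derived state is 'no', and for the remaining characters it is 'yes'.
pollen tricolpate (derived state 'no') is unique to Beta (autapomorphy; uninformative for grouping).
Only Beta, Delta, Epsilon, and Gamma show the derived state 'yes' for webbed digits, supporting them as a clade.
Only Delta and Epsilon show the derived state 'yes' for caudal autotomy, supporting them as a clade.
lateral line (derived state 'no') is unique to Delta (autapomorphy; uninformative for grouping).
nectar spur (derived state 'yes') is shared by Delta, Epsilon, and Gamma — a synapomorphy uniting that clade.
Most parsimonious ingroup topology: ((((Delta,Epsilon),Gamma),Beta),Theta).
The clade {Beta, Delta, Epsilon, Gamma} is supported by webbed digits: its derived state 'yes' occurs in exactly those taxa and in no other taxon (including the outgroup).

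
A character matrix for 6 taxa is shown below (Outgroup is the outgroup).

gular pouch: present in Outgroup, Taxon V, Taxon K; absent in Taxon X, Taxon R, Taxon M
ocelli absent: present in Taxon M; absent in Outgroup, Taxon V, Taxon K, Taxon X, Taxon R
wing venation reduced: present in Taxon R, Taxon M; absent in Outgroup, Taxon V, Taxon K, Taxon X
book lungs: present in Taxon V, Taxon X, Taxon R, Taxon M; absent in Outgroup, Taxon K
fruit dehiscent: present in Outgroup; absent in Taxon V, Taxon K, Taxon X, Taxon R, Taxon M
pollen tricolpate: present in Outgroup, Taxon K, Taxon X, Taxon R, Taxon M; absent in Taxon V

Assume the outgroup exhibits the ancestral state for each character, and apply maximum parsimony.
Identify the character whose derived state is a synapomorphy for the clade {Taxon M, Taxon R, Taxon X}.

gular pouch

Character polarity is set by the outgroup: the derived state is whichever differs from the outgroup's state, so for gular pouch, fruit dehiscent, pollen tricolpate the derived state is 'absent', and for the remaining characters it is 'present'.
gular pouch (derived state 'absent') is shared by Taxon M, Taxon R, and Taxon X — a synapomorphy uniting that clade.
ocelli absent (derived state 'present') is unique to Taxon M (autapomorphy; uninformative for grouping).
wing venation reduced (derived state 'present') is shared by Taxon M and Taxon R — a synapomorphy uniting that clade.
book lungs (derived state 'present') is shared by Taxon M, Taxon R, Taxon V, and Taxon X — a synapomorphy uniting that clade.
All ingroup taxa share the derived state 'absent' for fruit dehiscent; it defines the ingroup but does not resolve relationships within it.
pollen tricolpate: derived state 'absent' in Taxon V only — an autapomorphy, so it tells us nothing about relationships among taxa.
Most parsimonious ingroup topology: ((Taxon V,(Taxon X,(Taxon R,Taxon M))),Taxon K).
The clade {Taxon M, Taxon R, Taxon X} is supported by gular pouch: its derived state 'absent' occurs in exactly those taxa and in no other taxon (including the outgroup).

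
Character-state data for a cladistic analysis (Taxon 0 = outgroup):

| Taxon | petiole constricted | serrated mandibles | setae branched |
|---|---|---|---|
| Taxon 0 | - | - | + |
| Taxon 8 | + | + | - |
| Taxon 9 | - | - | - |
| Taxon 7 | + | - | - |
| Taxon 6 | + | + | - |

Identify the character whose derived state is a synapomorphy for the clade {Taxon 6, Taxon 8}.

Character polarity is set by the outgroup: the derived state is whichever differs from the outgroup's state, so for setae branched the derived state is '-', and for the remaining characters it is '+'.
petiole constricted (derived state '+') is shared by Taxon 6, Taxon 7, and Taxon 8 — a synapomorphy uniting that clade.
serrated mandibles (derived state '+') is shared by Taxon 6 and Taxon 8 — a synapomorphy uniting that clade.
All ingroup taxa share the derived state '-' for setae branched; it defines the ingroup but does not resolve relationships within it.
Most parsimonious ingroup topology: (((Taxon 8,Taxon 6),Taxon 7),Taxon 9).
The clade {Taxon 6, Taxon 8} is supported by serrated mandibles: its derived state '+' occurs in exactly those taxa and in no other taxon (including the outgroup).

serrated mandibles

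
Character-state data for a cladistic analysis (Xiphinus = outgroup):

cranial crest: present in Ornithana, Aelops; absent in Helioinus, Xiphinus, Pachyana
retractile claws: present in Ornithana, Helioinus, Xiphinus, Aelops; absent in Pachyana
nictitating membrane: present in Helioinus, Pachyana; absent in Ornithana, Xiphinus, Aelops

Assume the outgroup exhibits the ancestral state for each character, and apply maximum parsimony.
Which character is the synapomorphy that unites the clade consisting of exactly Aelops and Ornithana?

cranial crest

Character polarity is set by the outgroup: the derived state is whichever differs from the outgroup's state, so for retractile claws the derived state is 'absent', and for the remaining characters it is 'present'.
Only Aelops and Ornithana show the derived state 'present' for cranial crest, supporting them as a clade.
retractile claws: derived state 'absent' in Pachyana only — an autapomorphy, so it tells us nothing about relationships among taxa.
Only Helioinus and Pachyana show the derived state 'present' for nictitating membrane, supporting them as a clade.
Most parsimonious ingroup topology: ((Ornithana,Aelops),(Pachyana,Helioinus)).
The clade {Aelops, Ornithana} is supported by cranial crest: its derived state 'present' occurs in exactly those taxa and in no other taxon (including the outgroup).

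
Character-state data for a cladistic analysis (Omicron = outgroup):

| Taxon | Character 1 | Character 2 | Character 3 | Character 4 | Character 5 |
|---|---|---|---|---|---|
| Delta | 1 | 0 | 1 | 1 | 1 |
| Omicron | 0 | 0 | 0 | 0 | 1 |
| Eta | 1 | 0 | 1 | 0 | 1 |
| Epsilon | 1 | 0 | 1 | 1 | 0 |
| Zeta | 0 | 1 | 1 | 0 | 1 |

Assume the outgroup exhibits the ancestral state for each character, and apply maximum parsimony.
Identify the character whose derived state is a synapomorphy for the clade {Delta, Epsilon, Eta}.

Character 1

Character polarity is set by the outgroup: the derived state is whichever differs from the outgroup's state, so for Character 5 the derived state is '0', and for the remaining characters it is '1'.
Only Delta, Epsilon, and Eta show the derived state '1' for Character 1, supporting them as a clade.
Character 2 (derived state '1') is unique to Zeta (autapomorphy; uninformative for grouping).
All ingroup taxa share the derived state '1' for Character 3; it defines the ingroup but does not resolve relationships within it.
Character 4 (derived state '1') is shared by Delta and Epsilon — a synapomorphy uniting that clade.
Character 5: derived state '0' in Epsilon only — an autapomorphy, so it tells us nothing about relationships among taxa.
Most parsimonious ingroup topology: (Zeta,((Delta,Epsilon),Eta)).
The clade {Delta, Epsilon, Eta} is supported by Character 1: its derived state '1' occurs in exactly those taxa and in no other taxon (including the outgroup).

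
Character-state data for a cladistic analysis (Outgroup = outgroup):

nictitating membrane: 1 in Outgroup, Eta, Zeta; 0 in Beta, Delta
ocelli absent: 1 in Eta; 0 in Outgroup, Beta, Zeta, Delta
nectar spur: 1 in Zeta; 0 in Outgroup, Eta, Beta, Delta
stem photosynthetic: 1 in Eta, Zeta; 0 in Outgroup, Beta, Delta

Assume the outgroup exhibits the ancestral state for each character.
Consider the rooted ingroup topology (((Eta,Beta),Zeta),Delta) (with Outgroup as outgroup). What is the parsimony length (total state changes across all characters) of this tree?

Map each character onto (((Eta,Beta),Zeta),Delta) (rooted by Outgroup) and count the minimum state changes it requires (Fitch parsimony):
nictitating membrane: 2; ocelli absent: 1; nectar spur: 1; stem photosynthetic: 2.
Total tree length = 6.

6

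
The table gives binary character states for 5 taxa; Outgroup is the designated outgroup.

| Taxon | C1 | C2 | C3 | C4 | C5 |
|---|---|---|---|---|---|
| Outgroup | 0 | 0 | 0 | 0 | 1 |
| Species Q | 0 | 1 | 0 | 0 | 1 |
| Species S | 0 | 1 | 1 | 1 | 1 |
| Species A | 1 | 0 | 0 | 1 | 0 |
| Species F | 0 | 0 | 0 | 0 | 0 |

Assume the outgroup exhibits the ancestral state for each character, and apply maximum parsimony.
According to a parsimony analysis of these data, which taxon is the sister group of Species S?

Species Q

Character polarity is set by the outgroup: the derived state is whichever differs from the outgroup's state, so for C5 the derived state is '0', and for the remaining characters it is '1'.
C1 (derived state '1') is unique to Species A (autapomorphy; uninformative for grouping).
C2 (derived state '1') is shared by Species Q and Species S — a synapomorphy uniting that clade.
C3 (derived state '1') is unique to Species S (autapomorphy; uninformative for grouping).
C4 groups Species A and Species S, which is incompatible with the clades supported by the remaining characters; treating it as convergent (homoplasy) costs fewer steps than any alternative tree.
C5: derived state '0' in Species A and Species F only — synapomorphy for {Species A, Species F}.
Most parsimonious ingroup topology: ((Species Q,Species S),(Species A,Species F)).
Species S and Species Q form a cherry on this tree, so they are sister taxa.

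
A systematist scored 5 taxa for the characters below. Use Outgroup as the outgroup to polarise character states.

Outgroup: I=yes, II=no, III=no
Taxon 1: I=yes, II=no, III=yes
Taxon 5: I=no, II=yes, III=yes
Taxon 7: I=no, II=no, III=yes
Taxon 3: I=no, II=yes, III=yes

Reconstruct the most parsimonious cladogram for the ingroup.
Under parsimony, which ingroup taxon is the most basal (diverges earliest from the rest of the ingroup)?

Character polarity is set by the outgroup: the derived state is whichever differs from the outgroup's state, so for I the derived state is 'no', and for the remaining characters it is 'yes'.
I: derived state 'no' in Taxon 3, Taxon 5, and Taxon 7 only — synapomorphy for {Taxon 3, Taxon 5, Taxon 7}.
II: derived state 'yes' in Taxon 3 and Taxon 5 only — synapomorphy for {Taxon 3, Taxon 5}.
III (derived state 'yes') is shared by all ingroup taxa — unites the whole ingroup.
Most parsimonious ingroup topology: (Taxon 1,((Taxon 5,Taxon 3),Taxon 7)).
Taxon 1 is sister to the clade containing all other ingroup taxa, so it is the earliest-diverging (most basal) ingroup lineage.

Taxon 1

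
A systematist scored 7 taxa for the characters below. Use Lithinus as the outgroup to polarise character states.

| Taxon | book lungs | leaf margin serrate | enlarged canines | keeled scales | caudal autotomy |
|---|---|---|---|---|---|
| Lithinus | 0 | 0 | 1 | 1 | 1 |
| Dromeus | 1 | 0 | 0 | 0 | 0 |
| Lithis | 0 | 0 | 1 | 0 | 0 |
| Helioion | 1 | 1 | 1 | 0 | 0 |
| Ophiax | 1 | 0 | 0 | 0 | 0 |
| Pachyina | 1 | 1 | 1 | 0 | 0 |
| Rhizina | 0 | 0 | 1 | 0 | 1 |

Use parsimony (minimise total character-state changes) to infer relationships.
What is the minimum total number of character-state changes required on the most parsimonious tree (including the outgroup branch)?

5

Character polarity is set by the outgroup: the derived state is whichever differs from the outgroup's state, so for enlarged canines, keeled scales, caudal autotomy the derived state is '0', and for the remaining characters it is '1'.
book lungs: derived state '1' in Dromeus, Helioion, Ophiax, and Pachyina only — synapomorphy for {Dromeus, Helioion, Ophiax, Pachyina}.
leaf margin serrate (derived state '1') is shared by Helioion and Pachyina — a synapomorphy uniting that clade.
enlarged canines (derived state '0') is shared by Dromeus and Ophiax — a synapomorphy uniting that clade.
All ingroup taxa share the derived state '0' for keeled scales; it defines the ingroup but does not resolve relationships within it.
caudal autotomy: derived state '0' in Dromeus, Helioion, Lithis, Ophiax, and Pachyina only — synapomorphy for {Dromeus, Helioion, Lithis, Ophiax, Pachyina}.
Most parsimonious ingroup topology: ((((Dromeus,Ophiax),(Helioion,Pachyina)),Lithis),Rhizina).
Changes per character on this tree: book lungs: 1; leaf margin serrate: 1; enlarged canines: 1; keeled scales: 1; caudal autotomy: 1.
Total = 5.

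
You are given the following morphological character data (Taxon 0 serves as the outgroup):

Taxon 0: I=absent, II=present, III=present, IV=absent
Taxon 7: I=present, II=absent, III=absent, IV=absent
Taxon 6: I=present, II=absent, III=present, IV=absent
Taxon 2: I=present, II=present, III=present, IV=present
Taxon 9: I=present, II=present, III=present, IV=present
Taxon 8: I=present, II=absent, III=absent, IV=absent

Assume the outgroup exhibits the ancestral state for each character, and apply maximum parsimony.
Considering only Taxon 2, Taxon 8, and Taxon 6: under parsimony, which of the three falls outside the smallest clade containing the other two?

Taxon 2

Character polarity is set by the outgroup: the derived state is whichever differs from the outgroup's state, so for II, III the derived state is 'absent', and for the remaining characters it is 'present'.
All ingroup taxa share the derived state 'present' for I; it defines the ingroup but does not resolve relationships within it.
II: derived state 'absent' in Taxon 6, Taxon 7, and Taxon 8 only — synapomorphy for {Taxon 6, Taxon 7, Taxon 8}.
III: derived state 'absent' in Taxon 7 and Taxon 8 only — synapomorphy for {Taxon 7, Taxon 8}.
Only Taxon 2 and Taxon 9 show the derived state 'present' for IV, supporting them as a clade.
Most parsimonious ingroup topology: (((Taxon 7,Taxon 8),Taxon 6),(Taxon 2,Taxon 9)).
Taxon 8 and Taxon 6 share a more recent common ancestor with each other than either does with Taxon 2, so Taxon 2 is the least closely related of the three.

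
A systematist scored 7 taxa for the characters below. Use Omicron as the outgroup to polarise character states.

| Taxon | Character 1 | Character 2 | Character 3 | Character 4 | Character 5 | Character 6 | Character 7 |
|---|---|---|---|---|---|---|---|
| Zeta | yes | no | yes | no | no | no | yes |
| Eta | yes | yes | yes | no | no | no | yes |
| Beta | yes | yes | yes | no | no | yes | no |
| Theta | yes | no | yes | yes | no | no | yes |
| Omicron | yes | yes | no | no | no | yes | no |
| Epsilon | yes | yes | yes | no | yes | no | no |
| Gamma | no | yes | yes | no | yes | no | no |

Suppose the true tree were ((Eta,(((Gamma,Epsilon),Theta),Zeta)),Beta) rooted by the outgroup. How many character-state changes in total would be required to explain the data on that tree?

9

Map each character onto ((Eta,(((Gamma,Epsilon),Theta),Zeta)),Beta) (rooted by Omicron) and count the minimum state changes it requires (Fitch parsimony):
Character 1: 1; Character 2: 2; Character 3: 1; Character 4: 1; Character 5: 1; Character 6: 1; Character 7: 2.
Total tree length = 9.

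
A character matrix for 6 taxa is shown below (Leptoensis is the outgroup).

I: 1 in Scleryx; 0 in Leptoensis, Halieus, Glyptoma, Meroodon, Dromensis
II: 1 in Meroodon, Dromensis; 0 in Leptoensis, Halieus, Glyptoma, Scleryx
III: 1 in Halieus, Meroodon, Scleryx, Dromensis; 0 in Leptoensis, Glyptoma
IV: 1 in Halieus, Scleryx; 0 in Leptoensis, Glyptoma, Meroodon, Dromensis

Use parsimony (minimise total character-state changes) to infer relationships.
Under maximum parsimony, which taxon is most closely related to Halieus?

Scleryx

The outgroup has state '0' for every character, so '1' is the derived state throughout.
I: derived state '1' in Scleryx only — an autapomorphy, so it tells us nothing about relationships among taxa.
II: derived state '1' in Dromensis and Meroodon only — synapomorphy for {Dromensis, Meroodon}.
III: derived state '1' in Dromensis, Halieus, Meroodon, and Scleryx only — synapomorphy for {Dromensis, Halieus, Meroodon, Scleryx}.
IV: derived state '1' in Halieus and Scleryx only — synapomorphy for {Halieus, Scleryx}.
Most parsimonious ingroup topology: (((Halieus,Scleryx),(Meroodon,Dromensis)),Glyptoma).
Halieus and Scleryx form a cherry on this tree, so they are sister taxa.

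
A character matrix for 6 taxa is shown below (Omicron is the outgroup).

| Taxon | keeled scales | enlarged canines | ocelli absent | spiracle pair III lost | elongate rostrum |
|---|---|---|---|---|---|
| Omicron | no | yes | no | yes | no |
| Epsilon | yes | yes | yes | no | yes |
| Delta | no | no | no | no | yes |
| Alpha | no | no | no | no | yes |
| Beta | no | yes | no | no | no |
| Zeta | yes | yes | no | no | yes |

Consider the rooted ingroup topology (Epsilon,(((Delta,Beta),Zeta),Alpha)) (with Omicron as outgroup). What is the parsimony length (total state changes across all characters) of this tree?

8

Map each character onto (Epsilon,(((Delta,Beta),Zeta),Alpha)) (rooted by Omicron) and count the minimum state changes it requires (Fitch parsimony):
keeled scales: 2; enlarged canines: 2; ocelli absent: 1; spiracle pair III lost: 1; elongate rostrum: 2.
Total tree length = 8.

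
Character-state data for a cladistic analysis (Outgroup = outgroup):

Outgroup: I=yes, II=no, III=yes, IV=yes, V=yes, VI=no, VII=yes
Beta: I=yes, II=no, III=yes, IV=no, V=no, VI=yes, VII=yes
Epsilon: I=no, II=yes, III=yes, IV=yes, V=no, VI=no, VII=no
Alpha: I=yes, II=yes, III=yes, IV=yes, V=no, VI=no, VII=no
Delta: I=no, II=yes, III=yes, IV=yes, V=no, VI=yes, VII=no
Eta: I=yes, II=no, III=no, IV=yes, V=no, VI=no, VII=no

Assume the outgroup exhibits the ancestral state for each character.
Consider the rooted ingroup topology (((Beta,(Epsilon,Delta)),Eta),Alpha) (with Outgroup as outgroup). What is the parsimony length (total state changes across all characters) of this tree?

10

Map each character onto (((Beta,(Epsilon,Delta)),Eta),Alpha) (rooted by Outgroup) and count the minimum state changes it requires (Fitch parsimony):
I: 1; II: 2; III: 1; IV: 1; V: 1; VI: 2; VII: 2.
Total tree length = 10.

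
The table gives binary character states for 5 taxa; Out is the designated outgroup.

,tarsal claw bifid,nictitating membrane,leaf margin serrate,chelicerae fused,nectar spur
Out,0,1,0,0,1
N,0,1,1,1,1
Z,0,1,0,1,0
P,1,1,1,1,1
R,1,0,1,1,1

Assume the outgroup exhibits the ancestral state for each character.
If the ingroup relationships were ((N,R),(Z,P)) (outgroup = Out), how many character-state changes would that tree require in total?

Map each character onto ((N,R),(Z,P)) (rooted by Out) and count the minimum state changes it requires (Fitch parsimony):
tarsal claw bifid: 2; nictitating membrane: 1; leaf margin serrate: 2; chelicerae fused: 1; nectar spur: 1.
Total tree length = 7.

7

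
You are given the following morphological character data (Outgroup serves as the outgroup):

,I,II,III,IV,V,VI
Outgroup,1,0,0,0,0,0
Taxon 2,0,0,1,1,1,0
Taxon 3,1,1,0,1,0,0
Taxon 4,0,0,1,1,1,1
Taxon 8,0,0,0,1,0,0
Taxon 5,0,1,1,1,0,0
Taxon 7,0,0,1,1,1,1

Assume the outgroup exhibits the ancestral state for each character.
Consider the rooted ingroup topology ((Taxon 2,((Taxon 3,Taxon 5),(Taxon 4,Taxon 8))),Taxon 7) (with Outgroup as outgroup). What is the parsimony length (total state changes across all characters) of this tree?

Map each character onto ((Taxon 2,((Taxon 3,Taxon 5),(Taxon 4,Taxon 8))),Taxon 7) (rooted by Outgroup) and count the minimum state changes it requires (Fitch parsimony):
I: 2; II: 1; III: 3; IV: 1; V: 3; VI: 2.
Total tree length = 12.

12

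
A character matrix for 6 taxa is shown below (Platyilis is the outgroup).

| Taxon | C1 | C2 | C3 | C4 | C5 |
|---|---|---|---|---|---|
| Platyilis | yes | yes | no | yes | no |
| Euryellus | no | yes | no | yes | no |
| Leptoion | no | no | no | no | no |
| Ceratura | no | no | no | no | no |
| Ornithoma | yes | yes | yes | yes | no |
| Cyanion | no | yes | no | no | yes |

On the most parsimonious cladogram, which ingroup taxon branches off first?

Character polarity is set by the outgroup: the derived state is whichever differs from the outgroup's state, so for C1, C2, C4 the derived state is 'no', and for the remaining characters it is 'yes'.
C1: derived state 'no' in Ceratura, Cyanion, Euryellus, and Leptoion only — synapomorphy for {Ceratura, Cyanion, Euryellus, Leptoion}.
C2: derived state 'no' in Ceratura and Leptoion only — synapomorphy for {Ceratura, Leptoion}.
C3: derived state 'yes' in Ornithoma only — an autapomorphy, so it tells us nothing about relationships among taxa.
Only Ceratura, Cyanion, and Leptoion show the derived state 'no' for C4, supporting them as a clade.
C5: derived state 'yes' in Cyanion only — an autapomorphy, so it tells us nothing about relationships among taxa.
Most parsimonious ingroup topology: (Ornithoma,(((Leptoion,Ceratura),Cyanion),Euryellus)).
Ornithoma is sister to the clade containing all other ingroup taxa, so it is the earliest-diverging (most basal) ingroup lineage.

Ornithoma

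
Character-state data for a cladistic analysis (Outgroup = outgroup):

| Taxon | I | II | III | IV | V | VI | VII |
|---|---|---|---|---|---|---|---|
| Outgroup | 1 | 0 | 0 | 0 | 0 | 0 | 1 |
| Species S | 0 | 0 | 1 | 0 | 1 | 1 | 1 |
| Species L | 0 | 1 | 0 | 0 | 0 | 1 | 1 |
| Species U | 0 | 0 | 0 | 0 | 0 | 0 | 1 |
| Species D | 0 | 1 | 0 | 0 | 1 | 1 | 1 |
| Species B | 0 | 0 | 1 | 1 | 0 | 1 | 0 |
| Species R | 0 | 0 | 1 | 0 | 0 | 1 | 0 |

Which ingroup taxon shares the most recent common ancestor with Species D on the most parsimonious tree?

Species L

Character polarity is set by the outgroup: the derived state is whichever differs from the outgroup's state, so for I, VII the derived state is '0', and for the remaining characters it is '1'.
All ingroup taxa share the derived state '0' for I; it defines the ingroup but does not resolve relationships within it.
II: derived state '1' in Species D and Species L only — synapomorphy for {Species D, Species L}.
III (derived state '1') is shared by Species B, Species R, and Species S — a synapomorphy uniting that clade.
IV: derived state '1' in Species B only — an autapomorphy, so it tells us nothing about relationships among taxa.
V (state '1') occurs in Species D and Species S but conflicts with the nesting implied by the other characters — most parsimoniously interpreted as homoplasy.
VI: derived state '1' in Species B, Species D, Species L, Species R, and Species S only — synapomorphy for {Species B, Species D, Species L, Species R, Species S}.
VII (derived state '0') is shared by Species B and Species R — a synapomorphy uniting that clade.
Most parsimonious ingroup topology: (((Species S,(Species B,Species R)),(Species L,Species D)),Species U).
Species D and Species L form a cherry on this tree, so they are sister taxa.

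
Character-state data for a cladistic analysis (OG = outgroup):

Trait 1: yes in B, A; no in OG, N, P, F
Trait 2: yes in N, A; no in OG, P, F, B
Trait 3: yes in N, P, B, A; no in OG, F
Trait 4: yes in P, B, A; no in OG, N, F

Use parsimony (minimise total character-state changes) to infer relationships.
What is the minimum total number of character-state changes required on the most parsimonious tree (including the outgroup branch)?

The outgroup has state 'no' for every character, so 'yes' is the derived state throughout.
Trait 1 (derived state 'yes') is shared by A and B — a synapomorphy uniting that clade.
Trait 2 (state 'yes') occurs in A and N but conflicts with the nesting implied by the other characters — most parsimoniously interpreted as homoplasy.
Only A, B, N, and P show the derived state 'yes' for Trait 3, supporting them as a clade.
Only A, B, and P show the derived state 'yes' for Trait 4, supporting them as a clade.
Most parsimonious ingroup topology: ((N,(P,(B,A))),F).
Changes per character on this tree: Trait 1: 1; Trait 2: 2; Trait 3: 1; Trait 4: 1.
Total = 5.

5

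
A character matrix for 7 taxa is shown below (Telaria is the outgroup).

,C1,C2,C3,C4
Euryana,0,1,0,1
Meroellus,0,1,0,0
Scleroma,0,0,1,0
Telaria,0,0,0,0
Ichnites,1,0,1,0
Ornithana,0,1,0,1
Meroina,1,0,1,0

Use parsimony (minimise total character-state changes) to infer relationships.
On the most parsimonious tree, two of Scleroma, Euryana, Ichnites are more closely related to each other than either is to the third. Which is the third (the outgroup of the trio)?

The outgroup has state '0' for every character, so '1' is the derived state throughout.
C1: derived state '1' in Ichnites and Meroina only — synapomorphy for {Ichnites, Meroina}.
C2 (derived state '1') is shared by Euryana, Meroellus, and Ornithana — a synapomorphy uniting that clade.
C3 (derived state '1') is shared by Ichnites, Meroina, and Scleroma — a synapomorphy uniting that clade.
C4: derived state '1' in Euryana and Ornithana only — synapomorphy for {Euryana, Ornithana}.
Most parsimonious ingroup topology: (((Ornithana,Euryana),Meroellus),(Scleroma,(Meroina,Ichnites))).
Ichnites and Scleroma share a more recent common ancestor with each other than either does with Euryana, so Euryana is the least closely related of the three.

Euryana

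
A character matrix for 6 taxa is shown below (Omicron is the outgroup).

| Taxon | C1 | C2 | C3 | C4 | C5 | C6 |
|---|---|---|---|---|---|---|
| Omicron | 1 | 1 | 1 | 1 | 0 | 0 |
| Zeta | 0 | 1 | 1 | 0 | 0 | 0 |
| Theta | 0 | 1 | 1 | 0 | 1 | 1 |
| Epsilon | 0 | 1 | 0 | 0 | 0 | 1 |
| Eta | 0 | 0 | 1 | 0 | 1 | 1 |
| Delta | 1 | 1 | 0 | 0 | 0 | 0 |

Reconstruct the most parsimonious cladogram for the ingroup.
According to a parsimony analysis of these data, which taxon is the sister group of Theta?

Character polarity is set by the outgroup: the derived state is whichever differs from the outgroup's state, so for C1, C2, C3, C4 the derived state is '0', and for the remaining characters it is '1'.
Only Epsilon, Eta, Theta, and Zeta show the derived state '0' for C1, supporting them as a clade.
C2 (derived state '0') is unique to Eta (autapomorphy; uninformative for grouping).
C3 groups Delta and Epsilon, which is incompatible with the clades supported by the remaining characters; treating it as convergent (homoplasy) costs fewer steps than any alternative tree.
All ingroup taxa share the derived state '0' for C4; it defines the ingroup but does not resolve relationships within it.
Only Eta and Theta show the derived state '1' for C5, supporting them as a clade.
C6 (derived state '1') is shared by Epsilon, Eta, and Theta — a synapomorphy uniting that clade.
Most parsimonious ingroup topology: ((Zeta,((Theta,Eta),Epsilon)),Delta).
Theta and Eta form a cherry on this tree, so they are sister taxa.

Eta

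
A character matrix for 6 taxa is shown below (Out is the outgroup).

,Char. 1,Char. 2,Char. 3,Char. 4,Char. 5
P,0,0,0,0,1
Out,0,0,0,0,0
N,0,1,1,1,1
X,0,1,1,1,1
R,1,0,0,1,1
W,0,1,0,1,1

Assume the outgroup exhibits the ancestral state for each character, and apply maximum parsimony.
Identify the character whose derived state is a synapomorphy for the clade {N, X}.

The outgroup has state '0' for every character, so '1' is the derived state throughout.
Char. 1: derived state '1' in R only — an autapomorphy, so it tells us nothing about relationships among taxa.
Char. 2: derived state '1' in N, W, and X only — synapomorphy for {N, W, X}.
Char. 3: derived state '1' in N and X only — synapomorphy for {N, X}.
Char. 4 (derived state '1') is shared by N, R, W, and X — a synapomorphy uniting that clade.
Char. 5 (derived state '1') is shared by all ingroup taxa — unites the whole ingroup.
Most parsimonious ingroup topology: ((R,(W,(X,N))),P).
The clade {N, X} is supported by Char. 3: its derived state '1' occurs in exactly those taxa and in no other taxon (including the outgroup).

Char. 3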